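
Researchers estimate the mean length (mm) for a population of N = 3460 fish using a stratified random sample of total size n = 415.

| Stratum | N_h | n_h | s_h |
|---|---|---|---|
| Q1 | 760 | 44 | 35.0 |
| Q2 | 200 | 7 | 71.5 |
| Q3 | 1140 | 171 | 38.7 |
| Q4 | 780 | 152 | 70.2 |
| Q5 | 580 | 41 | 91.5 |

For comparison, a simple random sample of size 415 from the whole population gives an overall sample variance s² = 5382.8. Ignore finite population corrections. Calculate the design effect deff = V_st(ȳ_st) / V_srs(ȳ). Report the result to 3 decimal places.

deff ≈ 0.934

V̂(ȳ_st) = Σ W_h² s_h²/n_h, with W_h = N_h/N and N = 3460:
  stratum Q1: (760/3460)²·35.0²/44 = 1.34325
  stratum Q2: (200/3460)²·71.5²/7 = 2.44018
  stratum Q3: (1140/3460)²·38.7²/171 = 0.950787
  stratum Q4: (780/3460)²·70.2²/152 = 1.64766
  stratum Q5: (580/3460)²·91.5²/41 = 5.73802
V_st = 12.1199
V_srs = s²/n = 5382.8/415 = 12.9706
deff = V_st / V_srs = 12.1199/12.9706 = 0.9344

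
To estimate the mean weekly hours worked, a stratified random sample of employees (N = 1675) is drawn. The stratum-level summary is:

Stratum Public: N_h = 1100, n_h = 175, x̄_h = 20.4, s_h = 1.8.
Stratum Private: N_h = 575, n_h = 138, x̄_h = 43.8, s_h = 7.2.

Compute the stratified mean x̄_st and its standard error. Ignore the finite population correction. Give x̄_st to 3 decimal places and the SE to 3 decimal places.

x̄_st = Σ W_h x̄_h = (1100·20.4 + 575·43.8)/1675 = 28.43284
V̂(x̄_st) = Σ W_h² s_h²/n_h, with W_h = N_h/N and N = 1675:
  stratum Public: (1100/1675)²·1.8²/175 = 0.00798478
  stratum Private: (575/1675)²·7.2²/138 = 0.0442682
V̂(x̄_st) = 0.052253
SE(x̄_st) = √0.052253 = 0.228589

x̄_st ≈ 28.433, SE ≈ 0.229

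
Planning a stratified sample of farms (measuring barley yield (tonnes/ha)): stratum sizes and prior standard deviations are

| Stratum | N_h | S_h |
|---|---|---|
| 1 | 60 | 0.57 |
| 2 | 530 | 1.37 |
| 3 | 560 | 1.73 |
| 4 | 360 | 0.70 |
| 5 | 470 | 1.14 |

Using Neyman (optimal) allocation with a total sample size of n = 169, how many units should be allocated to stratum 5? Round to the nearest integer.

36

Neyman allocation: n_h = n · N_h S_h / Σ N_i S_i, with n = 169.
  stratum 1: N_h·S_h = 60·0.57 = 34.20
  stratum 2: N_h·S_h = 530·1.37 = 726.10
  stratum 3: N_h·S_h = 560·1.73 = 968.80
  stratum 4: N_h·S_h = 360·0.70 = 252.00
  stratum 5: N_h·S_h = 470·1.14 = 535.80
Σ N_h S_h = 2516.90
n for stratum 5 = 169·535.80/2516.90 = 35.977 → 36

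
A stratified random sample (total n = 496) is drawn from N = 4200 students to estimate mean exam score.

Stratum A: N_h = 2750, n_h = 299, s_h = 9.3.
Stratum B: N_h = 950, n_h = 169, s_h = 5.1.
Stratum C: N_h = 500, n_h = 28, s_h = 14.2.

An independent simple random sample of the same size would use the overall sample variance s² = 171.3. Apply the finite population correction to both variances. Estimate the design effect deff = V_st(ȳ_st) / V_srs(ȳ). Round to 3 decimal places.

deff ≈ 0.700

V̂(ȳ_st) = Σ W_h² (1 − n_h/N_h) s_h²/n_h, with W_h = N_h/N and N = 4200:
  stratum A: (2750/4200)²·(1 − 299/2750)·9.3²/299 = 0.110528
  stratum B: (950/4200)²·(1 − 169/950)·5.1²/169 = 0.00647336
  stratum C: (500/4200)²·(1 − 28/500)·14.2²/28 = 0.0963456
V_st = 0.213347
V_srs = (1 − 496/4200)·171.3/496 = 0.304577
deff = V_st / V_srs = 0.213347/0.304577 = 0.7005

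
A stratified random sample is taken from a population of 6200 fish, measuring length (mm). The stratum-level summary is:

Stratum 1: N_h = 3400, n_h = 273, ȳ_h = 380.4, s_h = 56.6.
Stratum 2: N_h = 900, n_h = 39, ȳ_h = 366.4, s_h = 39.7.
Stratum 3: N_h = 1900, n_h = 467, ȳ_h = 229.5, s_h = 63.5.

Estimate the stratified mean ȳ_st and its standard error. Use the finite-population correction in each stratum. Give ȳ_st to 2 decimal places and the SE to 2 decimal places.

ȳ_st = Σ W_h ȳ_h = (3400·380.4 + 900·366.4 + 1900·229.5)/6200 = 332.12419
V̂(ȳ_st) = Σ W_h² (1 − n_h/N_h) s_h²/n_h, with W_h = N_h/N and N = 6200:
  stratum 1: (3400/6200)²·(1 − 273/3400)·56.6²/273 = 3.24559
  stratum 2: (900/6200)²·(1 − 39/900)·39.7²/39 = 0.814664
  stratum 3: (1900/6200)²·(1 − 467/1900)·63.5²/467 = 0.611571
V̂(ȳ_st) = 4.67183
SE(ȳ_st) = √4.67183 = 2.16144

ȳ_st ≈ 332.12, SE ≈ 2.16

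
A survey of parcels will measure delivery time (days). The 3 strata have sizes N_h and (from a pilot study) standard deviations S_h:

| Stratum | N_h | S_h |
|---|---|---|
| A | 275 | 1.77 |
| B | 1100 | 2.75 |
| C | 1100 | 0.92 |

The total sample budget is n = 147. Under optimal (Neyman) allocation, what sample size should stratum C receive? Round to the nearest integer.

Neyman allocation: n_h = n · N_h S_h / Σ N_i S_i, with n = 147.
  stratum A: N_h·S_h = 275·1.77 = 486.75
  stratum B: N_h·S_h = 1100·2.75 = 3025.00
  stratum C: N_h·S_h = 1100·0.92 = 1012.00
Σ N_h S_h = 4523.75
n for stratum C = 147·1012.00/4523.75 = 32.885 → 33

33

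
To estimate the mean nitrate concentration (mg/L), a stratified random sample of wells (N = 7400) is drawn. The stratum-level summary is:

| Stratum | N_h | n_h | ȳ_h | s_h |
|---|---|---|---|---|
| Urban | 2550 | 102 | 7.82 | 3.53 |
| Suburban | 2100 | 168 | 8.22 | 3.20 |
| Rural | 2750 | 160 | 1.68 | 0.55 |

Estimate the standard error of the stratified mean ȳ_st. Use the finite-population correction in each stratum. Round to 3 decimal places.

SE(ȳ_st) ≈ 0.137

V̂(ȳ_st) = Σ W_h² (1 − n_h/N_h) s_h²/n_h, with W_h = N_h/N and N = 7400:
  stratum Urban: (2550/7400)²·(1 − 102/2550)·3.53²/102 = 0.0139264
  stratum Suburban: (2100/7400)²·(1 − 168/2100)·3.20²/168 = 0.004516
  stratum Rural: (2750/7400)²·(1 − 160/2750)·0.55²/160 = 0.000245909
V̂(ȳ_st) = 0.0186883
SE(ȳ_st) = √0.0186883 = 0.136705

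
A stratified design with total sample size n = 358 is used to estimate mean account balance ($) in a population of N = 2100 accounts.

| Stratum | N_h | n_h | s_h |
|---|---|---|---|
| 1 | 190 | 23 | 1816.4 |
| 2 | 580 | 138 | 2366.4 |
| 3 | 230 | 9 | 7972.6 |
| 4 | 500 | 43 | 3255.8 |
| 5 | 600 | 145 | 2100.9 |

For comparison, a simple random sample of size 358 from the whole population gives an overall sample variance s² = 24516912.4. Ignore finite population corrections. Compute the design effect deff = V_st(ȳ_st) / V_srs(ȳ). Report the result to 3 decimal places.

V̂(ȳ_st) = Σ W_h² s_h²/n_h, with W_h = N_h/N and N = 2100:
  stratum 1: (190/2100)²·1816.4²/23 = 1174.26
  stratum 2: (580/2100)²·2366.4²/138 = 3095.38
  stratum 3: (230/2100)²·7972.6²/9 = 84717.8
  stratum 4: (500/2100)²·3255.8²/43 = 13974.9
  stratum 5: (600/2100)²·2100.9²/145 = 2484.89
V_st = 105447
V_srs = s²/n = 24516912.4/358 = 68483
deff = V_st / V_srs = 105447/68483 = 1.5398

deff ≈ 1.540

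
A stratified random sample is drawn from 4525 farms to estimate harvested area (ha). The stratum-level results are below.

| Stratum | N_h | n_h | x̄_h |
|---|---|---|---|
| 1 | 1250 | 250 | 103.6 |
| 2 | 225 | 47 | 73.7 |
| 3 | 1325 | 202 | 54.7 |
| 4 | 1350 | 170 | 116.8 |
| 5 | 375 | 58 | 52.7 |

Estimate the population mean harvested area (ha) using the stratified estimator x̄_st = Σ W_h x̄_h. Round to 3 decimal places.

x̄_st ≈ 87.514

N = Σ N_h = 4525. Stratum weights W_h = N_h/N.
x̄_st = (1250·103.6 + 225·73.7 + 1325·54.7 + 1350·116.8 + 375·52.7) / 4525 = 87.51436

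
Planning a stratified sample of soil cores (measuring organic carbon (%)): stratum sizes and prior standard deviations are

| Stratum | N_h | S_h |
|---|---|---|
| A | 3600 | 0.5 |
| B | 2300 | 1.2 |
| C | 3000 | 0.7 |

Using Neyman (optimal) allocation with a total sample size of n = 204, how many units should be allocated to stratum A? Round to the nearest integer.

Neyman allocation: n_h = n · N_h S_h / Σ N_i S_i, with n = 204.
  stratum A: N_h·S_h = 3600·0.5 = 1800.00
  stratum B: N_h·S_h = 2300·1.2 = 2760.00
  stratum C: N_h·S_h = 3000·0.7 = 2100.00
Σ N_h S_h = 6660.00
n for stratum A = 204·1800.00/6660.00 = 55.135 → 55

55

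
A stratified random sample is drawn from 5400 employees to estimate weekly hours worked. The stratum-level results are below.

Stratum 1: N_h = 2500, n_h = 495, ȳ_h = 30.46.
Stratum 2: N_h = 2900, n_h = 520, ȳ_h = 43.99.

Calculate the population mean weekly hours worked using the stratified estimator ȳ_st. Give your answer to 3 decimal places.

ȳ_st ≈ 37.726

N = Σ N_h = 5400. Stratum weights W_h = N_h/N.
ȳ_st = (2500·30.46 + 2900·43.99) / 5400 = 37.72611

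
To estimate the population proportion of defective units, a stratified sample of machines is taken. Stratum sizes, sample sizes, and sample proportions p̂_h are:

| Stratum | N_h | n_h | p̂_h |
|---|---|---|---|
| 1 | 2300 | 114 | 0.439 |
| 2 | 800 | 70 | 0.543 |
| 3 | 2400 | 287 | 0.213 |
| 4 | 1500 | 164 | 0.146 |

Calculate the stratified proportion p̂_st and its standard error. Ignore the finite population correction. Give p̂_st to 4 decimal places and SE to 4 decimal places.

N = 7000; stratum weights W_h = N_h/N.
p̂_st = Σ W_h p̂_h = (2300·0.439 + 800·0.543 + 2400·0.213 + 1500·0.146)/7000 = 0.31061
V̂(p̂_st) = Σ W_h² p̂_h(1−p̂_h)/(n_h−1):
  stratum 1: (2300/7000)²·0.439·0.561/113 = 0.000235293
  stratum 2: (800/7000)²·0.543·0.457/69 = 4.69733e-05
  stratum 3: (2400/7000)²·0.213·0.787/286 = 6.88993e-05
  stratum 4: (1500/7000)²·0.146·0.854/163 = 3.51245e-05
V̂(p̂_st) = 0.00038629; SE = √V̂ = 0.0196543

p̂_st ≈ 0.3106, SE ≈ 0.0197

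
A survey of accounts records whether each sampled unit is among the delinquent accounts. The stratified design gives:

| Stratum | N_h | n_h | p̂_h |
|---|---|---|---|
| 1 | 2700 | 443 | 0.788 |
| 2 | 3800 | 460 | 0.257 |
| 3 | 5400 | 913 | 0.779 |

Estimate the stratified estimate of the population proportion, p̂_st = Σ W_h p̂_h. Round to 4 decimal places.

p̂_st ≈ 0.6144

N = 11900; stratum weights W_h = N_h/N.
p̂_st = Σ W_h p̂_h = (2700·0.788 + 3800·0.257 + 5400·0.779)/11900 = 0.61435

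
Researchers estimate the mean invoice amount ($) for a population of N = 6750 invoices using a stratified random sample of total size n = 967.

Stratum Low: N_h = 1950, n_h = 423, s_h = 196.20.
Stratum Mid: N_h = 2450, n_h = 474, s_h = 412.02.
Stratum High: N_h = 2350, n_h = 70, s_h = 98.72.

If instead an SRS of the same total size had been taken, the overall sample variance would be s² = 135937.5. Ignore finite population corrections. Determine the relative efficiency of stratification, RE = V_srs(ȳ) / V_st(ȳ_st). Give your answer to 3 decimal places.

RE ≈ 1.962

V̂(ȳ_st) = Σ W_h² s_h²/n_h, with W_h = N_h/N and N = 6750:
  stratum Low: (1950/6750)²·196.20²/423 = 7.59485
  stratum Mid: (2450/6750)²·412.02²/474 = 47.1827
  stratum High: (2350/6750)²·98.72²/70 = 16.8749
V_st = 71.6524
V_srs = s²/n = 135937.5/967 = 140.577
Relative efficiency = V_srs / V_st = 140.577/71.6524 = 1.9619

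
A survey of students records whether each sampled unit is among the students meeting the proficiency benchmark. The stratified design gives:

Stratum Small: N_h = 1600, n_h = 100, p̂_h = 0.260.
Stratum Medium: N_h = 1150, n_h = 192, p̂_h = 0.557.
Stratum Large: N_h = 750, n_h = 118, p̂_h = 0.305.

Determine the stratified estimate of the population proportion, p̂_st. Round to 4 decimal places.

N = 3500; stratum weights W_h = N_h/N.
p̂_st = Σ W_h p̂_h = (1600·0.260 + 1150·0.557 + 750·0.305)/3500 = 0.36723

p̂_st ≈ 0.3672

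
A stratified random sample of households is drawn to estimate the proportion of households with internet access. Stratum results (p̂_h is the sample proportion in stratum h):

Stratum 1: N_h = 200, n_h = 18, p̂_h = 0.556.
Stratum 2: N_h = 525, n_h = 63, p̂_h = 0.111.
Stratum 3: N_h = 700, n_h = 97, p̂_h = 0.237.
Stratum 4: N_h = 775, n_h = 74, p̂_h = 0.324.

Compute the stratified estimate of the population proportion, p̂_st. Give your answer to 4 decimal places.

N = 2200; stratum weights W_h = N_h/N.
p̂_st = Σ W_h p̂_h = (200·0.556 + 525·0.111 + 700·0.237 + 775·0.324)/2200 = 0.26658

p̂_st ≈ 0.2666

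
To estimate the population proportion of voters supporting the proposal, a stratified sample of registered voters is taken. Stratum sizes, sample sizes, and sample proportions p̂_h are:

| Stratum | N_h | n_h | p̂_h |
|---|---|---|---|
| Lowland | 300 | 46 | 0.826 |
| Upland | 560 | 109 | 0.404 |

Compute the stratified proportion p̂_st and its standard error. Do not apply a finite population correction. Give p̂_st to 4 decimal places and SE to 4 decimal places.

p̂_st ≈ 0.5512, SE ≈ 0.0365

N = 860; stratum weights W_h = N_h/N.
p̂_st = Σ W_h p̂_h = (300·0.826 + 560·0.404)/860 = 0.55121
V̂(p̂_st) = Σ W_h² p̂_h(1−p̂_h)/(n_h−1):
  stratum Lowland: (300/860)²·0.826·0.174/45 = 0.000388653
  stratum Upland: (560/860)²·0.404·0.596/108 = 0.000945329
V̂(p̂_st) = 0.00133398; SE = √V̂ = 0.0365237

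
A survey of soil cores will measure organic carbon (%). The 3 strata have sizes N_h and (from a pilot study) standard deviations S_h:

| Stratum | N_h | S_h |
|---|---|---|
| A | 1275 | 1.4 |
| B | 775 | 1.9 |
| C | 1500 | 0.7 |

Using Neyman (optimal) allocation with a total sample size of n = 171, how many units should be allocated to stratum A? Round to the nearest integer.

71

Neyman allocation: n_h = n · N_h S_h / Σ N_i S_i, with n = 171.
  stratum A: N_h·S_h = 1275·1.4 = 1785.00
  stratum B: N_h·S_h = 775·1.9 = 1472.50
  stratum C: N_h·S_h = 1500·0.7 = 1050.00
Σ N_h S_h = 4307.50
n for stratum A = 171·1785.00/4307.50 = 70.861 → 71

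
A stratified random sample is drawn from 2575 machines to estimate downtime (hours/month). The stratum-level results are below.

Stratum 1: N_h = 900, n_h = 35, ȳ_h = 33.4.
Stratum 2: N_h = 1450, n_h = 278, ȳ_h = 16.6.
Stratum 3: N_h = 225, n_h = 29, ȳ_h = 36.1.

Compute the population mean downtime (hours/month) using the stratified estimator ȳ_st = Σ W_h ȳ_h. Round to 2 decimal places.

N = Σ N_h = 2575. Stratum weights W_h = N_h/N.
ȳ_st = (900·33.4 + 1450·16.6 + 225·36.1) / 2575 = 24.1757

ȳ_st ≈ 24.18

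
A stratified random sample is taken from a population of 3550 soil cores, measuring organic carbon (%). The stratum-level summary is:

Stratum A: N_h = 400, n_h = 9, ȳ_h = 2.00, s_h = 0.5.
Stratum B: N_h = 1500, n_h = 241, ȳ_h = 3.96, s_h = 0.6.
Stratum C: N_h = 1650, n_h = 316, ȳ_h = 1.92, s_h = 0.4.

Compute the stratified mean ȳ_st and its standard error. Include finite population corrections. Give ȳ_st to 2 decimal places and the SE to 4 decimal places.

ȳ_st = Σ W_h ȳ_h = (400·2.00 + 1500·3.96 + 1650·1.92)/3550 = 2.79099
V̂(ȳ_st) = Σ W_h² (1 − n_h/N_h) s_h²/n_h, with W_h = N_h/N and N = 3550:
  stratum A: (400/3550)²·(1 − 9/400)·0.5²/9 = 0.000344729
  stratum B: (1500/3550)²·(1 − 241/1500)·0.6²/241 = 0.000223844
  stratum C: (1650/3550)²·(1 − 316/1650)·0.4²/316 = 8.84333e-05
V̂(ȳ_st) = 0.000657006
SE(ȳ_st) = √0.000657006 = 0.0256321

ȳ_st ≈ 2.79, SE ≈ 0.0256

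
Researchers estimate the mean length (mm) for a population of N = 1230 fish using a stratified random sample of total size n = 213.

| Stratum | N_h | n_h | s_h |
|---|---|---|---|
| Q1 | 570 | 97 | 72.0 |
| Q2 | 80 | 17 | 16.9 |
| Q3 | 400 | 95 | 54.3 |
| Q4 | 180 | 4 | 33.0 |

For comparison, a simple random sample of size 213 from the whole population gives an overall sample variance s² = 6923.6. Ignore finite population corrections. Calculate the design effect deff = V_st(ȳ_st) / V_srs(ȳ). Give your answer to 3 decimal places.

V̂(ȳ_st) = Σ W_h² s_h²/n_h, with W_h = N_h/N and N = 1230:
  stratum Q1: (570/1230)²·72.0²/97 = 11.4771
  stratum Q2: (80/1230)²·16.9²/17 = 0.0710713
  stratum Q3: (400/1230)²·54.3²/95 = 3.28236
  stratum Q4: (180/1230)²·33.0²/4 = 5.83046
V_st = 20.661
V_srs = s²/n = 6923.6/213 = 32.5052
deff = V_st / V_srs = 20.661/32.5052 = 0.6356

deff ≈ 0.636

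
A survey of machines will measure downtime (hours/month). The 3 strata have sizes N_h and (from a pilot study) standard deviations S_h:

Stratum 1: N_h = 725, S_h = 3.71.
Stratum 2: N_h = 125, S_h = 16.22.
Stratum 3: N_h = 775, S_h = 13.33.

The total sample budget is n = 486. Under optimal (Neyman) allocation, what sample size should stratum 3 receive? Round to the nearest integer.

334

Neyman allocation: n_h = n · N_h S_h / Σ N_i S_i, with n = 486.
  stratum 1: N_h·S_h = 725·3.71 = 2689.75
  stratum 2: N_h·S_h = 125·16.22 = 2027.50
  stratum 3: N_h·S_h = 775·13.33 = 10330.75
Σ N_h S_h = 15048.00
n for stratum 3 = 486·10330.75/15048.00 = 333.649 → 334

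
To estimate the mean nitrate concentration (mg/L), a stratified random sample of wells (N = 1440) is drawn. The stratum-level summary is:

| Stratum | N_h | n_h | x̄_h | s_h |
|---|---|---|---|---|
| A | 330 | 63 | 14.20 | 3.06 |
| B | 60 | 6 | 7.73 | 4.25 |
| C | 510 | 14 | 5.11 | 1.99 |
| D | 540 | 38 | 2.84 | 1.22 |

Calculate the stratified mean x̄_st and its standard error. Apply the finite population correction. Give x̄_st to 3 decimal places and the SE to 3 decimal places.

x̄_st ≈ 6.451, SE ≈ 0.225

x̄_st = Σ W_h x̄_h = (330·14.20 + 60·7.73 + 510·5.11 + 540·2.84)/1440 = 6.45104
V̂(x̄_st) = Σ W_h² (1 − n_h/N_h) s_h²/n_h, with W_h = N_h/N and N = 1440:
  stratum A: (330/1440)²·(1 − 63/330)·3.06²/63 = 0.00631542
  stratum B: (60/1440)²·(1 − 6/60)·4.25²/6 = 0.00470378
  stratum C: (510/1440)²·(1 − 14/510)·1.99²/14 = 0.0345068
  stratum D: (540/1440)²·(1 − 38/540)·1.22²/38 = 0.00512046
V̂(x̄_st) = 0.0506465
SE(x̄_st) = √0.0506465 = 0.225048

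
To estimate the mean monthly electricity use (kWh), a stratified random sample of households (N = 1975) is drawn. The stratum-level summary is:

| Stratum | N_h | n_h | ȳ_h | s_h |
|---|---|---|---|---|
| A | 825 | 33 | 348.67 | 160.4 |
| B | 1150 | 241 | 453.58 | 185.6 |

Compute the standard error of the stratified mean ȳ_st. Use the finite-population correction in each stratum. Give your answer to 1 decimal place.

V̂(ȳ_st) = Σ W_h² (1 − n_h/N_h) s_h²/n_h, with W_h = N_h/N and N = 1975:
  stratum A: (825/1975)²·(1 − 33/825)·160.4²/33 = 130.599
  stratum B: (1150/1975)²·(1 − 241/1150)·185.6²/241 = 38.306
V̂(ȳ_st) = 168.905
SE(ȳ_st) = √168.905 = 12.9963

SE(ȳ_st) ≈ 13.0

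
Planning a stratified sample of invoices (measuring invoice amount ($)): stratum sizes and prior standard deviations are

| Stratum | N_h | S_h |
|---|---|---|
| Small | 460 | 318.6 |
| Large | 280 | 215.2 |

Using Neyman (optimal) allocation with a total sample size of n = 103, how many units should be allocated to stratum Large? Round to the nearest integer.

30

Neyman allocation: n_h = n · N_h S_h / Σ N_i S_i, with n = 103.
  stratum Small: N_h·S_h = 460·318.6 = 146556.00
  stratum Large: N_h·S_h = 280·215.2 = 60256.00
Σ N_h S_h = 206812.00
n for stratum Large = 103·60256.00/206812.00 = 30.010 → 30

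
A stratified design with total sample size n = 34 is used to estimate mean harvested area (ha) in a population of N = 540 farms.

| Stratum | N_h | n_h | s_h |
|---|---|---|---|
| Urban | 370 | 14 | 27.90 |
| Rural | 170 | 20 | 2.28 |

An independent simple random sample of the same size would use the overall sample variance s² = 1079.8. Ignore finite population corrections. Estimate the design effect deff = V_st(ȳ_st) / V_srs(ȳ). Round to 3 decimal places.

deff ≈ 0.823

V̂(ȳ_st) = Σ W_h² s_h²/n_h, with W_h = N_h/N and N = 540:
  stratum Urban: (370/540)²·27.90²/14 = 26.1034
  stratum Rural: (170/540)²·2.28²/20 = 0.0257602
V_st = 26.1291
V_srs = s²/n = 1079.8/34 = 31.7588
deff = V_st / V_srs = 26.1291/31.7588 = 0.8227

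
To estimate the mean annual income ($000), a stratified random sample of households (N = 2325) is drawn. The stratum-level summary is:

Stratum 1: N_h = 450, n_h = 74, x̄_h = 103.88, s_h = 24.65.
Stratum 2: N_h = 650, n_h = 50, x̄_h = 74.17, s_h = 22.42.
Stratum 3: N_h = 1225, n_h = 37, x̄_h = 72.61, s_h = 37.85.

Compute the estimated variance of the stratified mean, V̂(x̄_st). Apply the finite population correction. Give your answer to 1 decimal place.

V̂(x̄_st) = Σ W_h² (1 − n_h/N_h) s_h²/n_h, with W_h = N_h/N and N = 2325:
  stratum 1: (450/2325)²·(1 − 74/450)·24.65²/74 = 0.257014
  stratum 2: (650/2325)²·(1 − 50/650)·22.42²/50 = 0.725304
  stratum 3: (1225/2325)²·(1 − 37/1225)·37.85²/37 = 10.4241
V̂(x̄_st) = 11.4064

V̂(x̄_st) ≈ 11.4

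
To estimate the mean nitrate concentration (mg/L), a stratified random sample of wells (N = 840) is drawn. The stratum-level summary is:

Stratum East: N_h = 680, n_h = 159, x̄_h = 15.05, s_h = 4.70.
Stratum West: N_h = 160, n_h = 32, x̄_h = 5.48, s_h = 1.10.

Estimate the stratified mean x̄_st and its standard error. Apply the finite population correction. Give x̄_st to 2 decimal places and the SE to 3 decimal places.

x̄_st = Σ W_h x̄_h = (680·15.05 + 160·5.48)/840 = 13.22714
V̂(x̄_st) = Σ W_h² (1 − n_h/N_h) s_h²/n_h, with W_h = N_h/N and N = 840:
  stratum East: (680/840)²·(1 − 159/680)·4.70²/159 = 0.0697568
  stratum West: (160/840)²·(1 − 32/160)·1.10²/32 = 0.00109751
V̂(x̄_st) = 0.0708543
SE(x̄_st) = √0.0708543 = 0.266185

x̄_st ≈ 13.23, SE ≈ 0.266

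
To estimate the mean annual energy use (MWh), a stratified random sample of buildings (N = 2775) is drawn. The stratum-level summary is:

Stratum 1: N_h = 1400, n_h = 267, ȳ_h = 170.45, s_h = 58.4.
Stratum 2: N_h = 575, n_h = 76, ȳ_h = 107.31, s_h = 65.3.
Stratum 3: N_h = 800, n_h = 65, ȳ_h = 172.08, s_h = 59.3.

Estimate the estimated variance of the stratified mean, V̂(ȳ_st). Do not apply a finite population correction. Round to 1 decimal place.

V̂(ȳ_st) ≈ 10.2

V̂(ȳ_st) = Σ W_h² s_h²/n_h, with W_h = N_h/N and N = 2775:
  stratum 1: (1400/2775)²·58.4²/267 = 3.25121
  stratum 2: (575/2775)²·65.3²/76 = 2.40892
  stratum 3: (800/2775)²·59.3²/65 = 4.49625
V̂(ȳ_st) = 10.1564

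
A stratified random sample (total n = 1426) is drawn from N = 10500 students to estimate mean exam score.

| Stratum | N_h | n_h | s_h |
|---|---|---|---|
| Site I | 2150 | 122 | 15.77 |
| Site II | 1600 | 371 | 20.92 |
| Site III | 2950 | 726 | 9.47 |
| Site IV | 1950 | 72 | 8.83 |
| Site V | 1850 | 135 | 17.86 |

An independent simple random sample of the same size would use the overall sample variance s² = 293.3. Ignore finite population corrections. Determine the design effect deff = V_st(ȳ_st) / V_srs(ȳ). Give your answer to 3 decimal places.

deff ≈ 1.134

V̂(ȳ_st) = Σ W_h² s_h²/n_h, with W_h = N_h/N and N = 10500:
  stratum Site I: (2150/10500)²·15.77²/122 = 0.0854677
  stratum Site II: (1600/10500)²·20.92²/371 = 0.0273912
  stratum Site III: (2950/10500)²·9.47²/726 = 0.00975054
  stratum Site IV: (1950/10500)²·8.83²/72 = 0.037349
  stratum Site V: (1850/10500)²·17.86²/135 = 0.073349
V_st = 0.233307
V_srs = s²/n = 293.3/1426 = 0.20568
deff = V_st / V_srs = 0.233307/0.20568 = 1.1343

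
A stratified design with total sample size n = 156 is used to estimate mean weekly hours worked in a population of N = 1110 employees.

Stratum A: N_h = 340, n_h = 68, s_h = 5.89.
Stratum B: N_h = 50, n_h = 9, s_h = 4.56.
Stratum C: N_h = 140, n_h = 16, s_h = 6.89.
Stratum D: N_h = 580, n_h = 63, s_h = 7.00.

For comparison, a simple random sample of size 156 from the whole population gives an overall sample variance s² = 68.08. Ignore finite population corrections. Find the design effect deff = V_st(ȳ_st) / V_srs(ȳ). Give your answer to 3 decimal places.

deff ≈ 0.715

V̂(ȳ_st) = Σ W_h² s_h²/n_h, with W_h = N_h/N and N = 1110:
  stratum A: (340/1110)²·5.89²/68 = 0.0478667
  stratum B: (50/1110)²·4.56²/9 = 0.00468793
  stratum C: (140/1110)²·6.89²/16 = 0.0471985
  stratum D: (580/1110)²·7.00²/63 = 0.212357
V_st = 0.31211
V_srs = s²/n = 68.08/156 = 0.43641
deff = V_st / V_srs = 0.31211/0.43641 = 0.7152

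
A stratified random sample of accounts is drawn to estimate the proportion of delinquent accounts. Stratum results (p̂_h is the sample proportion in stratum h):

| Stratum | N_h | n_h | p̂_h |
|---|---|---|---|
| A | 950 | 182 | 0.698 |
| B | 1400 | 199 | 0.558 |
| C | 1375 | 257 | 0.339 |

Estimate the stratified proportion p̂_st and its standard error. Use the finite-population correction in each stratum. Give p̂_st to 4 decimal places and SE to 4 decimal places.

N = 3725; stratum weights W_h = N_h/N.
p̂_st = Σ W_h p̂_h = (950·0.698 + 1400·0.558 + 1375·0.339)/3725 = 0.51287
V̂(p̂_st) = Σ W_h² (1 − n_h/N_h) p̂_h(1−p̂_h)/(n_h−1):
  stratum A: (950/3725)²·(1 − 182/950)·0.698·0.302/181 = 6.12373e-05
  stratum B: (1400/3725)²·(1 − 199/1400)·0.558·0.442/198 = 0.000150942
  stratum C: (1375/3725)²·(1 − 257/1375)·0.339·0.661/256 = 9.69735e-05
V̂(p̂_st) = 0.000309153; SE = √V̂ = 0.0175827

p̂_st ≈ 0.5129, SE ≈ 0.0176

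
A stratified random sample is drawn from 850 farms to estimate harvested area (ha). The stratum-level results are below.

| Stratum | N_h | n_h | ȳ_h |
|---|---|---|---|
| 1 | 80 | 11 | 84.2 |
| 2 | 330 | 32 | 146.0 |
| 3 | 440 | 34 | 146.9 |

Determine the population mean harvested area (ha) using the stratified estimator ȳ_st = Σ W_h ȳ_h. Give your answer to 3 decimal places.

ȳ_st ≈ 140.649

N = Σ N_h = 850. Stratum weights W_h = N_h/N.
ȳ_st = (80·84.2 + 330·146.0 + 440·146.9) / 850 = 140.64941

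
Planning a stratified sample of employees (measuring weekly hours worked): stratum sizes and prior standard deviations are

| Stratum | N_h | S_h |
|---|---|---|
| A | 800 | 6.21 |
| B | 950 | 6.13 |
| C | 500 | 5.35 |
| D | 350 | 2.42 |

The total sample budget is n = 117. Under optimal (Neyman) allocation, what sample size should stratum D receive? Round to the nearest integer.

7

Neyman allocation: n_h = n · N_h S_h / Σ N_i S_i, with n = 117.
  stratum A: N_h·S_h = 800·6.21 = 4968.00
  stratum B: N_h·S_h = 950·6.13 = 5823.50
  stratum C: N_h·S_h = 500·5.35 = 2675.00
  stratum D: N_h·S_h = 350·2.42 = 847.00
Σ N_h S_h = 14313.50
n for stratum D = 117·847.00/14313.50 = 6.923 → 7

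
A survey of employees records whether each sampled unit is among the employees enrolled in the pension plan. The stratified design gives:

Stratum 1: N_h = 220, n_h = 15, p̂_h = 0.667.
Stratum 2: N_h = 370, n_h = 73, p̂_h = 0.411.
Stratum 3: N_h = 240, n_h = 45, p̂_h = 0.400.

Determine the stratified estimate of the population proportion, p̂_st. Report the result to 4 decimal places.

p̂_st ≈ 0.4757

N = 830; stratum weights W_h = N_h/N.
p̂_st = Σ W_h p̂_h = (220·0.667 + 370·0.411 + 240·0.400)/830 = 0.47567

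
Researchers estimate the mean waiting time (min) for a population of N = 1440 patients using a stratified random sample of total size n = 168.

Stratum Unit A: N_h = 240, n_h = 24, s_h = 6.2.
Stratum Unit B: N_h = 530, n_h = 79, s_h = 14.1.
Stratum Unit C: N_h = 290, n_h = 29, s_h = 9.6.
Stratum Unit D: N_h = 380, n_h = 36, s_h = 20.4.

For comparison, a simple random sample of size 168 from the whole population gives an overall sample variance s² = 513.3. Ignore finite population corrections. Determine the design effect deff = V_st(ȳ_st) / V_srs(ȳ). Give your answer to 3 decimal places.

V̂(ȳ_st) = Σ W_h² s_h²/n_h, with W_h = N_h/N and N = 1440:
  stratum Unit A: (240/1440)²·6.2²/24 = 0.0444907
  stratum Unit B: (530/1440)²·14.1²/79 = 0.340909
  stratum Unit C: (290/1440)²·9.6²/29 = 0.128889
  stratum Unit D: (380/1440)²·20.4²/36 = 0.805008
V_st = 1.3193
V_srs = s²/n = 513.3/168 = 3.05536
deff = V_st / V_srs = 1.3193/3.05536 = 0.4318

deff ≈ 0.432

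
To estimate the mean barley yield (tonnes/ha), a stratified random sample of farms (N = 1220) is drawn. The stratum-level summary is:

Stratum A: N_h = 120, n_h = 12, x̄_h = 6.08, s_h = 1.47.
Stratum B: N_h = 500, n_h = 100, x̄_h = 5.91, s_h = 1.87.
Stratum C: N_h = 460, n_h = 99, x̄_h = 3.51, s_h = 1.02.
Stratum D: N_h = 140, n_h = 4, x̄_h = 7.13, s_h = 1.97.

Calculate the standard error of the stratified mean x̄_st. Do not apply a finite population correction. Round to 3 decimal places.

SE(x̄_st) ≈ 0.148

V̂(x̄_st) = Σ W_h² s_h²/n_h, with W_h = N_h/N and N = 1220:
  stratum A: (120/1220)²·1.47²/12 = 0.00174219
  stratum B: (500/1220)²·1.87²/100 = 0.00587359
  stratum C: (460/1220)²·1.02²/99 = 0.00149404
  stratum D: (140/1220)²·1.97²/4 = 0.0127764
V̂(x̄_st) = 0.0218862
SE(x̄_st) = √0.0218862 = 0.14794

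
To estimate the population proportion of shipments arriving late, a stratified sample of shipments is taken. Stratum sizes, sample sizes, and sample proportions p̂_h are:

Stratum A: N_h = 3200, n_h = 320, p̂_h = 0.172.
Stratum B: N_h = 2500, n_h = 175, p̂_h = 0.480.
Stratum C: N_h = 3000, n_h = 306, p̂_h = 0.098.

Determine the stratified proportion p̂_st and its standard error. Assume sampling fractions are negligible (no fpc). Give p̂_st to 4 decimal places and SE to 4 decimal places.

N = 8700; stratum weights W_h = N_h/N.
p̂_st = Σ W_h p̂_h = (3200·0.172 + 2500·0.480 + 3000·0.098)/8700 = 0.23499
V̂(p̂_st) = Σ W_h² p̂_h(1−p̂_h)/(n_h−1):
  stratum A: (3200/8700)²·0.172·0.828/319 = 6.0399e-05
  stratum B: (2500/8700)²·0.480·0.520/174 = 0.00011845
  stratum C: (3000/8700)²·0.098·0.902/305 = 3.44617e-05
V̂(p̂_st) = 0.000213311; SE = √V̂ = 0.0146052

p̂_st ≈ 0.2350, SE ≈ 0.0146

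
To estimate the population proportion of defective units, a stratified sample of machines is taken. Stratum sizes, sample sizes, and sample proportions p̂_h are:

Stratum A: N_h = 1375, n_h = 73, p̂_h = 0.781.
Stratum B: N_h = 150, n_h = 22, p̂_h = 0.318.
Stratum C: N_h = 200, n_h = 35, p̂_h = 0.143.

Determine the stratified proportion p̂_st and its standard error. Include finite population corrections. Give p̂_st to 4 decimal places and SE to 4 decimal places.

N = 1725; stratum weights W_h = N_h/N.
p̂_st = Σ W_h p̂_h = (1375·0.781 + 150·0.318 + 200·0.143)/1725 = 0.66677
V̂(p̂_st) = Σ W_h² (1 − n_h/N_h) p̂_h(1−p̂_h)/(n_h−1):
  stratum A: (1375/1725)²·(1 − 73/1375)·0.781·0.219/72 = 0.00142922
  stratum B: (150/1725)²·(1 − 22/150)·0.318·0.682/21 = 6.6637e-05
  stratum C: (200/1725)²·(1 − 35/200)·0.143·0.857/34 = 3.99736e-05
V̂(p̂_st) = 0.00153583; SE = √V̂ = 0.0391896

p̂_st ≈ 0.6668, SE ≈ 0.0392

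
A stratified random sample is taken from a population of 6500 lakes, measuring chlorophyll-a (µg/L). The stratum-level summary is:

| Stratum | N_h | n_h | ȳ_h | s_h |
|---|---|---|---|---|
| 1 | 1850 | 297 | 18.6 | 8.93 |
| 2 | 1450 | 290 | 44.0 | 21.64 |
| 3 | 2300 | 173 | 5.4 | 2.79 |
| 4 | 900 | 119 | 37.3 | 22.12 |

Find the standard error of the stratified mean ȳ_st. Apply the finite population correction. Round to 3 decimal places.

SE(ȳ_st) ≈ 0.395

V̂(ȳ_st) = Σ W_h² (1 − n_h/N_h) s_h²/n_h, with W_h = N_h/N and N = 6500:
  stratum 1: (1850/6500)²·(1 − 297/1850)·8.93²/297 = 0.0182584
  stratum 2: (1450/6500)²·(1 − 290/1450)·21.64²/290 = 0.0642859
  stratum 3: (2300/6500)²·(1 − 173/2300)·2.79²/173 = 0.00520992
  stratum 4: (900/6500)²·(1 − 119/900)·22.12²/119 = 0.0684054
V̂(ȳ_st) = 0.15616
SE(ȳ_st) = √0.15616 = 0.39517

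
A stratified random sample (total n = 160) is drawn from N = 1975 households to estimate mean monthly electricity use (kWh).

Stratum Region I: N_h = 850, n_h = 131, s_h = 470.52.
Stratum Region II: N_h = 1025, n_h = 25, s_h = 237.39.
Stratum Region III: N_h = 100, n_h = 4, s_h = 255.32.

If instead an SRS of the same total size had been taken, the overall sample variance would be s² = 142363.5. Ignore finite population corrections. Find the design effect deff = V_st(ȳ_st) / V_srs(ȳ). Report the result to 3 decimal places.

deff ≈ 1.081

V̂(ȳ_st) = Σ W_h² s_h²/n_h, with W_h = N_h/N and N = 1975:
  stratum Region I: (850/1975)²·470.52²/131 = 313.032
  stratum Region II: (1025/1975)²·237.39²/25 = 607.153
  stratum Region III: (100/1975)²·255.32²/4 = 41.7807
V_st = 961.966
V_srs = s²/n = 142363.5/160 = 889.772
deff = V_st / V_srs = 961.966/889.772 = 1.0811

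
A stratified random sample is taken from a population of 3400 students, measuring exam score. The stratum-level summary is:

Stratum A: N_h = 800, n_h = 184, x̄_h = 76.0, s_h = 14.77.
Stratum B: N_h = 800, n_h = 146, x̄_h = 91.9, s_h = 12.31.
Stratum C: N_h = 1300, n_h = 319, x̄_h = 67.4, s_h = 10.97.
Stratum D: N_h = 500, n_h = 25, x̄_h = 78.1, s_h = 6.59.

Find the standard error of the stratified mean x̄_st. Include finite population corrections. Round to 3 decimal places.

SE(x̄_st) ≈ 0.418

V̂(x̄_st) = Σ W_h² (1 − n_h/N_h) s_h²/n_h, with W_h = N_h/N and N = 3400:
  stratum A: (800/3400)²·(1 − 184/800)·14.77²/184 = 0.0505424
  stratum B: (800/3400)²·(1 − 146/800)·12.31²/146 = 0.0469757
  stratum C: (1300/3400)²·(1 − 319/1300)·10.97²/319 = 0.0416176
  stratum D: (500/3400)²·(1 − 25/500)·6.59²/25 = 0.0356892
V̂(x̄_st) = 0.174825
SE(x̄_st) = √0.174825 = 0.418121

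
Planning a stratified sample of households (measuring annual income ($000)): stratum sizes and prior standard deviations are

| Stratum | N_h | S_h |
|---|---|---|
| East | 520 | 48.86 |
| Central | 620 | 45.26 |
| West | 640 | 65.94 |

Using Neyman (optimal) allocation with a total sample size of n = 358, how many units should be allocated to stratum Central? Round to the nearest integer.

Neyman allocation: n_h = n · N_h S_h / Σ N_i S_i, with n = 358.
  stratum East: N_h·S_h = 520·48.86 = 25407.20
  stratum Central: N_h·S_h = 620·45.26 = 28061.20
  stratum West: N_h·S_h = 640·65.94 = 42201.60
Σ N_h S_h = 95670.00
n for stratum Central = 358·28061.20/95670.00 = 105.006 → 105

105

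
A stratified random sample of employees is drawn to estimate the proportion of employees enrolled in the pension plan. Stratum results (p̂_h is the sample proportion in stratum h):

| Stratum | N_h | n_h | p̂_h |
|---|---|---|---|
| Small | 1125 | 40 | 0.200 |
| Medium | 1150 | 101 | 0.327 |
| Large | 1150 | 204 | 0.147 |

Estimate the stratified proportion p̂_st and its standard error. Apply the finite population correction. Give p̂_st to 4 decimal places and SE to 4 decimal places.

N = 3425; stratum weights W_h = N_h/N.
p̂_st = Σ W_h p̂_h = (1125·0.200 + 1150·0.327 + 1150·0.147)/3425 = 0.22485
V̂(p̂_st) = Σ W_h² (1 − n_h/N_h) p̂_h(1−p̂_h)/(n_h−1):
  stratum Small: (1125/3425)²·(1 − 40/1125)·0.200·0.800/39 = 0.00042689
  stratum Medium: (1150/3425)²·(1 − 101/1150)·0.327·0.673/100 = 0.000226316
  stratum Large: (1150/3425)²·(1 − 204/1150)·0.147·0.853/203 = 5.72846e-05
V̂(p̂_st) = 0.000710491; SE = √V̂ = 0.026655

p̂_st ≈ 0.2248, SE ≈ 0.0267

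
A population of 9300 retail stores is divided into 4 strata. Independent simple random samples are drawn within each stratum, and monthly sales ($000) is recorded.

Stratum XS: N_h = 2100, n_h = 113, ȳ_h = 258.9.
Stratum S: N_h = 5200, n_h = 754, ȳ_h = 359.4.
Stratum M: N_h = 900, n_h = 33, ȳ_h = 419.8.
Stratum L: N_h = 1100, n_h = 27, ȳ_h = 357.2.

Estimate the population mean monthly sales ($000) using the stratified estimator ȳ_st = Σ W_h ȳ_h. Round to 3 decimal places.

ȳ_st ≈ 342.291

N = Σ N_h = 9300. Stratum weights W_h = N_h/N.
ȳ_st = (2100·258.9 + 5200·359.4 + 900·419.8 + 1100·357.2) / 9300 = 342.29140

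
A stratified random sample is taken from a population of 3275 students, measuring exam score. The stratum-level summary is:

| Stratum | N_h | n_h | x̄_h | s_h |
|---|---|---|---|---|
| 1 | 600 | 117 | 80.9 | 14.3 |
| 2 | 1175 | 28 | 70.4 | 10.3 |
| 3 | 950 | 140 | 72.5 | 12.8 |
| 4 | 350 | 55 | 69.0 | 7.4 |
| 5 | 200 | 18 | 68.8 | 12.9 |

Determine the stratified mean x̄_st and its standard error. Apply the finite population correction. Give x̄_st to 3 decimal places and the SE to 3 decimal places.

x̄_st ≈ 72.685, SE ≈ 0.805

x̄_st = Σ W_h x̄_h = (600·80.9 + 1175·70.4 + 950·72.5 + 350·69.0 + 200·68.8)/3275 = 72.68550
V̂(x̄_st) = Σ W_h² (1 − n_h/N_h) s_h²/n_h, with W_h = N_h/N and N = 3275:
  stratum 1: (600/3275)²·(1 − 117/600)·14.3²/117 = 0.0472239
  stratum 2: (1175/3275)²·(1 − 28/1175)·10.3²/28 = 0.476097
  stratum 3: (950/3275)²·(1 − 140/950)·12.8²/140 = 0.0839611
  stratum 4: (350/3275)²·(1 − 55/350)·7.4²/55 = 0.00958447
  stratum 5: (200/3275)²·(1 − 18/200)·12.9²/18 = 0.0313751
V̂(x̄_st) = 0.648241
SE(x̄_st) = √0.648241 = 0.805134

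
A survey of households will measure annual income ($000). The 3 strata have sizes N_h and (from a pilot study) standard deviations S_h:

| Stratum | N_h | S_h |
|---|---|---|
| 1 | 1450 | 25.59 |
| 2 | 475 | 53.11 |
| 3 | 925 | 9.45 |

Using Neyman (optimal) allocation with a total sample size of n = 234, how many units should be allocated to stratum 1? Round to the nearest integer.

122

Neyman allocation: n_h = n · N_h S_h / Σ N_i S_i, with n = 234.
  stratum 1: N_h·S_h = 1450·25.59 = 37105.50
  stratum 2: N_h·S_h = 475·53.11 = 25227.25
  stratum 3: N_h·S_h = 925·9.45 = 8741.25
Σ N_h S_h = 71074.00
n for stratum 1 = 234·37105.50/71074.00 = 122.164 → 122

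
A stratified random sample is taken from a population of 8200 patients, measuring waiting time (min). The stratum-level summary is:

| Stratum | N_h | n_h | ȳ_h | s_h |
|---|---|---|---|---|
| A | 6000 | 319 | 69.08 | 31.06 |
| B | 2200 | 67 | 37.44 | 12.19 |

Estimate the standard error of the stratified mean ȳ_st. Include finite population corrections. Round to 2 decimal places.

V̂(ȳ_st) = Σ W_h² (1 − n_h/N_h) s_h²/n_h, with W_h = N_h/N and N = 8200:
  stratum A: (6000/8200)²·(1 − 319/6000)·31.06²/319 = 1.53306
  stratum B: (2200/8200)²·(1 − 67/2200)·12.19²/67 = 0.154781
V̂(ȳ_st) = 1.68785
SE(ȳ_st) = √1.68785 = 1.29917

SE(ȳ_st) ≈ 1.30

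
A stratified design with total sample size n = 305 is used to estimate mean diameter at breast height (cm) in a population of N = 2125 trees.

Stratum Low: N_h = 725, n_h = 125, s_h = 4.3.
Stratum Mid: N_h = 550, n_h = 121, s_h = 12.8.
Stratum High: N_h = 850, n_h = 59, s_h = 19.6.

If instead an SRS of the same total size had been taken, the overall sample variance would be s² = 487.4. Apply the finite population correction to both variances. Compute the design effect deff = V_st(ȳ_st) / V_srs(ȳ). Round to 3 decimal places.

V̂(ȳ_st) = Σ W_h² (1 − n_h/N_h) s_h²/n_h, with W_h = N_h/N and N = 2125:
  stratum Low: (725/2125)²·(1 − 125/725)·4.3²/125 = 0.0142495
  stratum Mid: (550/2125)²·(1 − 121/550)·12.8²/121 = 0.0707517
  stratum High: (850/2125)²·(1 − 59/850)·19.6²/59 = 0.969477
V_st = 1.05448
V_srs = (1 − 305/2125)·487.4/305 = 1.36867
deff = V_st / V_srs = 1.05448/1.36867 = 0.7704

deff ≈ 0.770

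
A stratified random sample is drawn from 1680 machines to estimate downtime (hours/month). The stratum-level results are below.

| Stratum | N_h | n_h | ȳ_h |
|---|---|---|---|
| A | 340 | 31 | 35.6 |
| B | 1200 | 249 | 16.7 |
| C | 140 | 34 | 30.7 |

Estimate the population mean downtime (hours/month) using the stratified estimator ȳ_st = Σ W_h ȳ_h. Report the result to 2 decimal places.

N = Σ N_h = 1680. Stratum weights W_h = N_h/N.
ȳ_st = (340·35.6 + 1200·16.7 + 140·30.7) / 1680 = 21.6917

ȳ_st ≈ 21.69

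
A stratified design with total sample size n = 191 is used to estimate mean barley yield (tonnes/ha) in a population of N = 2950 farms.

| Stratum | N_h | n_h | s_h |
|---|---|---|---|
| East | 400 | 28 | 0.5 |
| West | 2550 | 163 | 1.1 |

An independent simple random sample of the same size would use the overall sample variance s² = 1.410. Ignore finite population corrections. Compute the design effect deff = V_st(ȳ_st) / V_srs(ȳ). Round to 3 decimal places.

deff ≈ 0.774

V̂(ȳ_st) = Σ W_h² s_h²/n_h, with W_h = N_h/N and N = 2950:
  stratum East: (400/2950)²·0.5²/28 = 0.000164156
  stratum West: (2550/2950)²·1.1²/163 = 0.00554669
V_st = 0.00571085
V_srs = s²/n = 1.410/191 = 0.0073822
deff = V_st / V_srs = 0.00571085/0.0073822 = 0.7736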